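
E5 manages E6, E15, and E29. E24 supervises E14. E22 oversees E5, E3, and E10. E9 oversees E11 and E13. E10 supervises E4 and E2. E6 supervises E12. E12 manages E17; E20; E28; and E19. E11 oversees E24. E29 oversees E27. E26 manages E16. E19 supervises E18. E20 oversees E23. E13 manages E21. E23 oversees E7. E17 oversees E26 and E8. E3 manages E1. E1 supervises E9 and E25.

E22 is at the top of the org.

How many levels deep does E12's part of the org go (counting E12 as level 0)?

The longest chain under E12 runs E12 → E20 → E23 → E7, which is 3 levels below E12.

3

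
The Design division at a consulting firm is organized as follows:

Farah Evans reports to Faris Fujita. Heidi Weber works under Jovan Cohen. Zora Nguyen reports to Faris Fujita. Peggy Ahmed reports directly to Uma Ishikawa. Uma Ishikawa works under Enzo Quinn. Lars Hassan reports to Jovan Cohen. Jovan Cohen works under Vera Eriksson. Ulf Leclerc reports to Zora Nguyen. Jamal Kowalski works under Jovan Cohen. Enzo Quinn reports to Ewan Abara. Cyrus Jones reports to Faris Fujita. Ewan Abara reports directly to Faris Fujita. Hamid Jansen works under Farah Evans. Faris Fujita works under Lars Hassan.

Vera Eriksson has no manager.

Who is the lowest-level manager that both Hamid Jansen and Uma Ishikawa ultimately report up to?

Hamid Jansen's chain of managers is Farah Evans, Faris Fujita, Lars Hassan, Jovan Cohen, Vera Eriksson. Uma Ishikawa's chain of managers is Enzo Quinn, Ewan Abara, Faris Fujita, Lars Hassan, Jovan Cohen, Vera Eriksson. The first manager that appears in both chains is Faris Fujita.

Faris Fujita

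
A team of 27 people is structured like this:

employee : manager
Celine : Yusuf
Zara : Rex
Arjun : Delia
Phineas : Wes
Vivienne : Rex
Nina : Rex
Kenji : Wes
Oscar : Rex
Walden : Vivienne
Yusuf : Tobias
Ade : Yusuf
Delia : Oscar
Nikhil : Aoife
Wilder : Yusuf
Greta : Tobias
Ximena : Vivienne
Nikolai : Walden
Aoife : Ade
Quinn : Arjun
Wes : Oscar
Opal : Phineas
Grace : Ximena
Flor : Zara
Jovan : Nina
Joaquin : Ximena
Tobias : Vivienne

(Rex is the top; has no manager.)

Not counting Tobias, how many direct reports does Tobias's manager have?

Tobias reports to Vivienne. Vivienne's other direct reports are Walden, Ximena — 2 peers.

2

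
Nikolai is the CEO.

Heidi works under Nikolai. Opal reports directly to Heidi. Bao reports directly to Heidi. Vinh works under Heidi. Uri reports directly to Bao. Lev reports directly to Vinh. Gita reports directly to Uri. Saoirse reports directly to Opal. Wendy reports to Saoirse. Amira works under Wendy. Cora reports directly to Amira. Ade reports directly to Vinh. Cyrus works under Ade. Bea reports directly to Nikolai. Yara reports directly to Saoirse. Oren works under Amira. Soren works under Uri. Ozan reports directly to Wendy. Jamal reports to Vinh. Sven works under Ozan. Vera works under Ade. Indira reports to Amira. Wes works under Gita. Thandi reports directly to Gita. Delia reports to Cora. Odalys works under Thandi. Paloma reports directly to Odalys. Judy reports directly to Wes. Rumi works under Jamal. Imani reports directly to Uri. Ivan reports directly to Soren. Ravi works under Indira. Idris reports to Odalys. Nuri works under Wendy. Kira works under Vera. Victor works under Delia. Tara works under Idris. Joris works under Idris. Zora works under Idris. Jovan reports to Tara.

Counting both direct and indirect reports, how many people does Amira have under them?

6

Amira directly manages Cora, Oren, Indira. Under Cora: Delia, Victor (2). Oren has no reports. Under Indira: Ravi (1). So Amira's organization is 3 direct reports plus everyone under them: 3 + 1 + 2 = 6.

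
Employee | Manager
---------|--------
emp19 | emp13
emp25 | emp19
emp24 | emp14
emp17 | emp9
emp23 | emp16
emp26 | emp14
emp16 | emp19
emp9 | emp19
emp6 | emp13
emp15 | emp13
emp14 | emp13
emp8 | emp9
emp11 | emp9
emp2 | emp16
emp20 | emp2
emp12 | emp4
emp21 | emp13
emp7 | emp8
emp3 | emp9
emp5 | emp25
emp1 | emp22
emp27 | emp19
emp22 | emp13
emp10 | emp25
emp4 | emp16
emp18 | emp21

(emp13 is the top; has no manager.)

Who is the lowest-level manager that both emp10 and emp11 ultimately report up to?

emp19

emp10's chain of managers is emp25, emp19, emp13. emp11's chain of managers is emp9, emp19, emp13. The first manager that appears in both chains is emp19.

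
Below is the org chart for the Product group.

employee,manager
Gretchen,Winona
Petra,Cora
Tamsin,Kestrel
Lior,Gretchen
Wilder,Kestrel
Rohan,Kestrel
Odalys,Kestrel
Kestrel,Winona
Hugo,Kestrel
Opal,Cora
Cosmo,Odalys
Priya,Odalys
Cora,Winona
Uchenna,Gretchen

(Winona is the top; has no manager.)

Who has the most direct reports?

Direct-report counts: Winona has 3; Kestrel has 5; Odalys has 2; Gretchen has 2; Cora has 2. The largest is 5, held by Kestrel.

Kestrel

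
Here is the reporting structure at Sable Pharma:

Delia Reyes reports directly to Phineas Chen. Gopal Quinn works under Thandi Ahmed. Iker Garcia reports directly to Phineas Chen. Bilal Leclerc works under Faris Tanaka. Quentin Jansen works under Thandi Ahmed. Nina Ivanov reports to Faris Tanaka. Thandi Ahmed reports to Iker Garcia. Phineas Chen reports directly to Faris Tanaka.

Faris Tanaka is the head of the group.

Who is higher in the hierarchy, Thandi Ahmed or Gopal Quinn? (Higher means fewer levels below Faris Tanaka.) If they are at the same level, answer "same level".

Thandi Ahmed

Thandi Ahmed is 3 levels below Faris Tanaka; Gopal Quinn is 4. Thandi Ahmed is higher.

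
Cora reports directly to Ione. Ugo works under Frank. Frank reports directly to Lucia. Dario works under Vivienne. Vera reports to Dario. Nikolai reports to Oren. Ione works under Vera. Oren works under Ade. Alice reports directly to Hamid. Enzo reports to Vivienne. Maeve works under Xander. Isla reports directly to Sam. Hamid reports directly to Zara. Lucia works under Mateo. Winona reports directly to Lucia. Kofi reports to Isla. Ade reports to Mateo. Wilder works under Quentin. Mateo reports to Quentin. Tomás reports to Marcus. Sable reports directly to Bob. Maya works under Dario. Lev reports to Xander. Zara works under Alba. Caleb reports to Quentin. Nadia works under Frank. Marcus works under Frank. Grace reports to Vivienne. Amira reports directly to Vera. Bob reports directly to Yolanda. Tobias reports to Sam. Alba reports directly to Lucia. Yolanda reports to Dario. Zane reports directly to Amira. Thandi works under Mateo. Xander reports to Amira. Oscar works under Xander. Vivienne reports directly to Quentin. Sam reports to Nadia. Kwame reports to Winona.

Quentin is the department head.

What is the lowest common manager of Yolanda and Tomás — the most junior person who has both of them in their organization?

Quentin

Yolanda's chain of managers is Dario, Vivienne, Quentin. Tomás's chain of managers is Marcus, Frank, Lucia, Mateo, Quentin. The first manager that appears in both chains is Quentin.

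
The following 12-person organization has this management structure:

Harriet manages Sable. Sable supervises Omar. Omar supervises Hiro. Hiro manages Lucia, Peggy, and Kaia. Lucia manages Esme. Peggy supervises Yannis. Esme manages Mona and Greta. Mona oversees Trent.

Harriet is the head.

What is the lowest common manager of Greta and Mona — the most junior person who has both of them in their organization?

Greta's chain of managers is Esme, Lucia, Hiro, Omar, Sable, Harriet. Mona's chain of managers is Esme, Lucia, Hiro, Omar, Sable, Harriet. The first manager that appears in both chains is Esme.

Esme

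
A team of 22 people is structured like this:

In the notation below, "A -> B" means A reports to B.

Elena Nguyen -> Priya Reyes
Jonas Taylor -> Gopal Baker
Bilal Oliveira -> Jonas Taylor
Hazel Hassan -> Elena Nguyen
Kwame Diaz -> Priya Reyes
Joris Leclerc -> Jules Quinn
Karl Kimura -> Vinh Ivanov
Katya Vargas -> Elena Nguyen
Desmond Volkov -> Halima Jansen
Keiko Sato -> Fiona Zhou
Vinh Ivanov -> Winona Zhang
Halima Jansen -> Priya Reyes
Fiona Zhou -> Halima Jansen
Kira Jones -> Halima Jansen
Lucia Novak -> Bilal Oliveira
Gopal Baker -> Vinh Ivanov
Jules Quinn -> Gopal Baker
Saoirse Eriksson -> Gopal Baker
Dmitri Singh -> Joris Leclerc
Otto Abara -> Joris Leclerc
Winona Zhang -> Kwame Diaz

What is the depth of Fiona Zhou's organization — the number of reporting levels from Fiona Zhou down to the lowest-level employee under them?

1

The longest chain under Fiona Zhou runs Fiona Zhou → Keiko Sato, which is 1 level below Fiona Zhou.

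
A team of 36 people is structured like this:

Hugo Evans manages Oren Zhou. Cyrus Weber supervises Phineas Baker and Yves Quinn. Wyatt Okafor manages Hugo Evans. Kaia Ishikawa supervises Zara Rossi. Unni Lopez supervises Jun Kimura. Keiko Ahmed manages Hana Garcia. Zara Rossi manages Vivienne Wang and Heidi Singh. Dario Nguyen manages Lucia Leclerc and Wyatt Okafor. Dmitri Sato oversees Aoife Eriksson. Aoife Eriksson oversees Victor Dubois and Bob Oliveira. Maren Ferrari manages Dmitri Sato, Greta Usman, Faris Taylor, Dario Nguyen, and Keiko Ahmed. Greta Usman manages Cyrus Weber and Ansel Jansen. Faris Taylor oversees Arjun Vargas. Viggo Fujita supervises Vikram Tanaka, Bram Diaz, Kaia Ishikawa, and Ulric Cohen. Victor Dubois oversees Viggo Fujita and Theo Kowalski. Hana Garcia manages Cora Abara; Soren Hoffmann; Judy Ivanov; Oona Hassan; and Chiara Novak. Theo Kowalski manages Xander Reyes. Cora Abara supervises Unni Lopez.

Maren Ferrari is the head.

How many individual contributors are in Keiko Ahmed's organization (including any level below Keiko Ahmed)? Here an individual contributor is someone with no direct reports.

The people in Keiko Ahmed's organization with no one reporting to them are Chiara Novak, Oona Hassan, Judy Ivanov, Soren Hoffmann, Jun Kimura. That is 5.

5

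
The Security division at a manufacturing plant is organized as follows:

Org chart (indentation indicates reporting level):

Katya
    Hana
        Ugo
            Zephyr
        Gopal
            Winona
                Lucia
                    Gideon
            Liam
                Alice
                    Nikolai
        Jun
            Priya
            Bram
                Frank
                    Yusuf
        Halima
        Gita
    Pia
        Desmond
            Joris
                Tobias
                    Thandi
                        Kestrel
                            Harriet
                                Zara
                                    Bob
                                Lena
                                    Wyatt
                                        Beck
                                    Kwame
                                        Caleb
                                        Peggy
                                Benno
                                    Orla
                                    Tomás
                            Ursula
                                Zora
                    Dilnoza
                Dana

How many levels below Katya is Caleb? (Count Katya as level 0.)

Chain from Caleb up to Katya: Caleb → Kwame → Lena → Harriet → Kestrel → Thandi → Tobias → Joris → Desmond → Pia → Katya. That is 10 steps up, so Caleb is 10 levels below Katya.

10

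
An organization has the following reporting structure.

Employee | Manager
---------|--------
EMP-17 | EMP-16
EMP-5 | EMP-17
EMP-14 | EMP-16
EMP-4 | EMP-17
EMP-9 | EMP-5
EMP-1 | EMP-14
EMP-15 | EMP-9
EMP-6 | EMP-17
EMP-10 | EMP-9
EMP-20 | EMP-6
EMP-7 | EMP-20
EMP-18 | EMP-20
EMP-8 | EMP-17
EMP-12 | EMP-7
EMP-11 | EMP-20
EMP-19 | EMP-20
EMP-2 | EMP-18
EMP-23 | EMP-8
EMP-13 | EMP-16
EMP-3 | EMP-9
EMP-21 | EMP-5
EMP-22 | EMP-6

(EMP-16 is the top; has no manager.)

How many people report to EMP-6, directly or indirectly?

EMP-6 directly manages EMP-20, EMP-22. Under EMP-20: EMP-19, EMP-11, EMP-18, EMP-2, EMP-7, EMP-12 (6). EMP-22 has no reports. So EMP-6's organization is 2 direct reports plus everyone under them: 7 + 1 = 8.

8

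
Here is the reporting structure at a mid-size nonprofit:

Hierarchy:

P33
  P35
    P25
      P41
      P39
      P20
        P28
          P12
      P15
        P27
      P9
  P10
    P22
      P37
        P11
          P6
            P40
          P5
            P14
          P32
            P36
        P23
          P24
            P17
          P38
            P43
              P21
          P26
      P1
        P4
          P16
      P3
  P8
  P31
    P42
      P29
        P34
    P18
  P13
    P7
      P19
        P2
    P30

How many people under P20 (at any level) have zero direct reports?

1

The only person in P20's organization with no one reporting to them is P12. That is 1.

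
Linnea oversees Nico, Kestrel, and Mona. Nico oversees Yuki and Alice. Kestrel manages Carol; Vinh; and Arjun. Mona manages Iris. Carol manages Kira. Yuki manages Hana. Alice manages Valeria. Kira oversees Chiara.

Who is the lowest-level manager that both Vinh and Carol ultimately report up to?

Kestrel

Vinh's chain of managers is Kestrel, Linnea. Carol's chain of managers is Kestrel, Linnea. The first manager that appears in both chains is Kestrel.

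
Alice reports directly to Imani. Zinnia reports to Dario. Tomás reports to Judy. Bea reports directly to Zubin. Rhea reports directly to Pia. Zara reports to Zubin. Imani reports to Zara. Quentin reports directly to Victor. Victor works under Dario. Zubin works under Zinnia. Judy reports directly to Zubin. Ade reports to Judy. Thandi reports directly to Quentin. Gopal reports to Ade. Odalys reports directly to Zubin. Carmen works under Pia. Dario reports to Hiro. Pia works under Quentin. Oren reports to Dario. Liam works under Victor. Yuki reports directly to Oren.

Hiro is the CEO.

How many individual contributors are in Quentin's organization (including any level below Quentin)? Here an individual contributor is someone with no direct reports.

The people in Quentin's organization with no one reporting to them are Thandi, Carmen, Rhea. That is 3.

3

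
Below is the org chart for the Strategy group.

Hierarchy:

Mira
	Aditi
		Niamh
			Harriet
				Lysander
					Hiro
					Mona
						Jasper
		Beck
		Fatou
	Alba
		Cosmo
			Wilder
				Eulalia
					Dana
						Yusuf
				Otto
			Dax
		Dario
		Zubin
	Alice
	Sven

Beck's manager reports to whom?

Mira

Beck reports to Aditi, and Aditi reports to Mira. So Beck's skip-level manager is Mira.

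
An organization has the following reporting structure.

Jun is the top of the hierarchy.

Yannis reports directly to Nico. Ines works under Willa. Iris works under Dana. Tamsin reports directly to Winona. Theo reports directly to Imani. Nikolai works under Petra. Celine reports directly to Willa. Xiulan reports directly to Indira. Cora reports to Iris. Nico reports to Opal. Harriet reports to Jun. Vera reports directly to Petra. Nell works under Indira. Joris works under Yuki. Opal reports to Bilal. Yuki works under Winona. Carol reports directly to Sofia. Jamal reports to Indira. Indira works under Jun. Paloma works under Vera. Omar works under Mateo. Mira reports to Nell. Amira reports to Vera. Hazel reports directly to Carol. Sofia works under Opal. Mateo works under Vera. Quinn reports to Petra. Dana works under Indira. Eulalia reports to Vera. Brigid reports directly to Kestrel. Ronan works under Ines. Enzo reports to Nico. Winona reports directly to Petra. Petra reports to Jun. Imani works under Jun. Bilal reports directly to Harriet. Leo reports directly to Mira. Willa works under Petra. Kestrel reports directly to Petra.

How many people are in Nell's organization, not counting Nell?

Nell directly manages Mira. Under Mira: Leo (1). That's 2 in total.

2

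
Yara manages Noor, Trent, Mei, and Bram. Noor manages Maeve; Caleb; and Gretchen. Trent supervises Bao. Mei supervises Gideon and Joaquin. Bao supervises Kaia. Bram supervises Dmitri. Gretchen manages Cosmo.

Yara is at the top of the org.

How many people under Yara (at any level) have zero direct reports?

The people in Yara's organization with no one reporting to them are Dmitri, Gideon, Joaquin, Kaia, Cosmo, Caleb, Maeve. That is 7.

7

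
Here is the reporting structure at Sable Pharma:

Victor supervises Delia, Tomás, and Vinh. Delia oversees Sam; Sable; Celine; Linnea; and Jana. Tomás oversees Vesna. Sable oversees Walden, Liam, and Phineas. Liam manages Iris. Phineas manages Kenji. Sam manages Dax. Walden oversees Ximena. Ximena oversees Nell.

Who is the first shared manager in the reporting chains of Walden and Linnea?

Delia

Walden's chain of managers is Sable, Delia, Victor. Linnea's chain of managers is Delia, Victor. The first manager that appears in both chains is Delia.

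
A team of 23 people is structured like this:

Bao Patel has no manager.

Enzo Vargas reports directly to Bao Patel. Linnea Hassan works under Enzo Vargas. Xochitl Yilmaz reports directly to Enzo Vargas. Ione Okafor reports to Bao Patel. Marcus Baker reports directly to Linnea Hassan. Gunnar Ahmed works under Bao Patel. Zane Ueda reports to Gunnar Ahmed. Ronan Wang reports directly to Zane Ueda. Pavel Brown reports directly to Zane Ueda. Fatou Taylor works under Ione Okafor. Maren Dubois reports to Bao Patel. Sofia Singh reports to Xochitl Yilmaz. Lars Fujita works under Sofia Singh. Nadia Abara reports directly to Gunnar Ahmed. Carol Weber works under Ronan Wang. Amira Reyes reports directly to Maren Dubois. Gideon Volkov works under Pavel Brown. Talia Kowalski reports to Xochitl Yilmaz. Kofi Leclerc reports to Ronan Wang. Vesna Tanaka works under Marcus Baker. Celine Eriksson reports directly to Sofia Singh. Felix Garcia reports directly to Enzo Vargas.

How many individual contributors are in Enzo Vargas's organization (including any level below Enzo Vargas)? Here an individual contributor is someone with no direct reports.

The people in Enzo Vargas's organization with no one reporting to them are Felix Garcia, Talia Kowalski, Celine Eriksson, Lars Fujita, Vesna Tanaka. That is 5.

5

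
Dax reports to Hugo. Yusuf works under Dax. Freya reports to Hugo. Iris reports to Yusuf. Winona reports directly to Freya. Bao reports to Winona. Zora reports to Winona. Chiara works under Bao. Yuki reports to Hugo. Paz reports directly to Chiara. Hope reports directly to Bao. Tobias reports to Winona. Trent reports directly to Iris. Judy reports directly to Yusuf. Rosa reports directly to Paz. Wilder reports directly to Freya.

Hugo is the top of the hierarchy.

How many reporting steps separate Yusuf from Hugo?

Chain from Yusuf up to Hugo: Yusuf → Dax → Hugo. That is 2 steps up, so Yusuf is 2 levels below Hugo.

2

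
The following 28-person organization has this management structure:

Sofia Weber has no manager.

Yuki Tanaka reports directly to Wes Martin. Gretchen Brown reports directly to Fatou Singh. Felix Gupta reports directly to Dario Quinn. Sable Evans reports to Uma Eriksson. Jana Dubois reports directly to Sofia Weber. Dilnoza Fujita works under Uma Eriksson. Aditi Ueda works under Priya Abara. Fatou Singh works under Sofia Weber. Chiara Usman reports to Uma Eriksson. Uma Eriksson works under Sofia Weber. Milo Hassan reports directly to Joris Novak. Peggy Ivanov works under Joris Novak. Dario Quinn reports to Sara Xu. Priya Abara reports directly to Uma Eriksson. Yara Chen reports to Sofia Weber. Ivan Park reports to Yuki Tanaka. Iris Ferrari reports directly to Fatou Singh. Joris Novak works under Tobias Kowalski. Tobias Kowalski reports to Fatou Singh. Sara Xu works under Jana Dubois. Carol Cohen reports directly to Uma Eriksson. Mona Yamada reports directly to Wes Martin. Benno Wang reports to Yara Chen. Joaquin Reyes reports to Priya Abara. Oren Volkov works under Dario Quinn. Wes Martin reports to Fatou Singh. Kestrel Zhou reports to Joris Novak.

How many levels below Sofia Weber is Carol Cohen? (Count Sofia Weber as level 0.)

2

Chain from Carol Cohen up to Sofia Weber: Carol Cohen → Uma Eriksson → Sofia Weber. That is 2 steps up, so Carol Cohen is 2 levels below Sofia Weber.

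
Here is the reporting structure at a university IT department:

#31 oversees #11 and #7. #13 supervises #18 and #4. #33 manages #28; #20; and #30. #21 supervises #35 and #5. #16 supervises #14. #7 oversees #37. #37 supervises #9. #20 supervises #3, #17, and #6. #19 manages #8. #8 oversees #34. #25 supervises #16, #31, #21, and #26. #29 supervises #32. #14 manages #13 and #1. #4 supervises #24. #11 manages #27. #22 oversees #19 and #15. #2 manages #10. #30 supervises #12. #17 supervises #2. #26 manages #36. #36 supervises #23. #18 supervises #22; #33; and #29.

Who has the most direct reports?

#25

Direct-report counts: #25 has 4; #26 has 1; #36 has 1; #21 has 2; #31 has 2; #7 has 1; #37 has 1; #11 has 1; #16 has 1; #14 has 2; #13 has 2; #4 has 1; #18 has 3; #29 has 1; #33 has 3; #30 has 1; #20 has 3; #17 has 1; #2 has 1; #22 has 2; #19 has 1; #8 has 1. The largest is 4, held by #25.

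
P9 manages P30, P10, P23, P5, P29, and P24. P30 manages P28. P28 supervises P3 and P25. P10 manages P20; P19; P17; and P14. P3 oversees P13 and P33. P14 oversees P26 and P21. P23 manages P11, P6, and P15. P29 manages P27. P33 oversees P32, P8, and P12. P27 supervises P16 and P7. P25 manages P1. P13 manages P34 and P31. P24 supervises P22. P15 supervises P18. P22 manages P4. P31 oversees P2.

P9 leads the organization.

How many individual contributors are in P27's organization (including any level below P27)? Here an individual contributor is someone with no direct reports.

The people in P27's organization with no one reporting to them are P7, P16. That is 2.

2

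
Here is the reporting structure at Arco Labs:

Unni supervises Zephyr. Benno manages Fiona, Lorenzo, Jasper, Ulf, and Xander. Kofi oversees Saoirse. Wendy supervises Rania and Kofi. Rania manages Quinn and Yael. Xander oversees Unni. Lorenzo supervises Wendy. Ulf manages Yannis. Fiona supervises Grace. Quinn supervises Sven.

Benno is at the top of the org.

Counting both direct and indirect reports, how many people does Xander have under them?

2

Xander directly manages Unni. Under Unni: Zephyr (1). That's 2 in total.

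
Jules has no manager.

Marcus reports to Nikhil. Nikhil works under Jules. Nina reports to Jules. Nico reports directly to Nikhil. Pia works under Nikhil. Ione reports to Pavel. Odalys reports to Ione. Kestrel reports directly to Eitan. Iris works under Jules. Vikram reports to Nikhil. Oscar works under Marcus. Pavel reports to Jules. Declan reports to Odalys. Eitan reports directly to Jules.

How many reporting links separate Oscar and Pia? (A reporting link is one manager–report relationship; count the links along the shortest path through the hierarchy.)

3

Oscar is 2 levels below Nikhil, and Pia is 1 level below Nikhil (their lowest common manager). The shortest path runs up from Oscar to Nikhil and back down to Pia: 2 + 1 = 3 links.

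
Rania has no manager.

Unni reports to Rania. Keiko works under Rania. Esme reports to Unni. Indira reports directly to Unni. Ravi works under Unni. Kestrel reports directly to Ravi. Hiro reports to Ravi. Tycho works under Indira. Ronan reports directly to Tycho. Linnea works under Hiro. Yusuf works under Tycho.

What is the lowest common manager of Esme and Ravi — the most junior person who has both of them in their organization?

Unni

Esme's chain of managers is Unni, Rania. Ravi's chain of managers is Unni, Rania. The first manager that appears in both chains is Unni.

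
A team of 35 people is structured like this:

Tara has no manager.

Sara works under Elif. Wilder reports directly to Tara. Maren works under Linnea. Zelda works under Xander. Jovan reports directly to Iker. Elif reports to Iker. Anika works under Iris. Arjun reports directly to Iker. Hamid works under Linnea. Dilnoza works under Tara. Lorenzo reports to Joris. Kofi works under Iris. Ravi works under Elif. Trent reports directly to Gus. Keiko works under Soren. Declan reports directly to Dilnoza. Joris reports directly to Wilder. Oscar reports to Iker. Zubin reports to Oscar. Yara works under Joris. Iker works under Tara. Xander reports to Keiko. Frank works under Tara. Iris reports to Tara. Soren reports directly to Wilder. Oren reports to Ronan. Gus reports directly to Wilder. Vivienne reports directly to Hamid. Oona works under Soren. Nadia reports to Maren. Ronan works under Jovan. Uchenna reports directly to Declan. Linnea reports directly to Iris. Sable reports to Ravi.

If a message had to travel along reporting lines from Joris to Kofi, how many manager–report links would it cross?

Joris is 2 levels below Tara, and Kofi is 2 levels below Tara (their lowest common manager). The shortest path runs up from Joris to Tara and back down to Kofi: 2 + 2 = 4 links.

4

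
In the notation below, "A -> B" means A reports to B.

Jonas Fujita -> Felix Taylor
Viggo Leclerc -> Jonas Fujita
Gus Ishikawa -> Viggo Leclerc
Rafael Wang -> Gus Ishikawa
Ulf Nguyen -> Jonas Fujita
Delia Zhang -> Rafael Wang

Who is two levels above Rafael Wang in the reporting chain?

Viggo Leclerc

Rafael Wang reports to Gus Ishikawa, and Gus Ishikawa reports to Viggo Leclerc. So Rafael Wang's skip-level manager is Viggo Leclerc.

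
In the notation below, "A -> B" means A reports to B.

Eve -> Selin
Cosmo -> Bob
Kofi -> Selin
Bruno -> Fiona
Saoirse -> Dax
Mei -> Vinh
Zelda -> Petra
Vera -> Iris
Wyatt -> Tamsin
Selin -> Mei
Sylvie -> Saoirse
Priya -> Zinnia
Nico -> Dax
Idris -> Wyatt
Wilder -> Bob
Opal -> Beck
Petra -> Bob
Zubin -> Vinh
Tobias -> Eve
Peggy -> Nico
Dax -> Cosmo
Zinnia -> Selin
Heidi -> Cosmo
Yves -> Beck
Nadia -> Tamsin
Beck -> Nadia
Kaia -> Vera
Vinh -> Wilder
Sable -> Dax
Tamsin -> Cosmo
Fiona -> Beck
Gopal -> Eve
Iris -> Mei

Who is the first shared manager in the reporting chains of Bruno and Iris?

Bob

Bruno's chain of managers is Fiona, Beck, Nadia, Tamsin, Cosmo, Bob. Iris's chain of managers is Mei, Vinh, Wilder, Bob. The first manager that appears in both chains is Bob.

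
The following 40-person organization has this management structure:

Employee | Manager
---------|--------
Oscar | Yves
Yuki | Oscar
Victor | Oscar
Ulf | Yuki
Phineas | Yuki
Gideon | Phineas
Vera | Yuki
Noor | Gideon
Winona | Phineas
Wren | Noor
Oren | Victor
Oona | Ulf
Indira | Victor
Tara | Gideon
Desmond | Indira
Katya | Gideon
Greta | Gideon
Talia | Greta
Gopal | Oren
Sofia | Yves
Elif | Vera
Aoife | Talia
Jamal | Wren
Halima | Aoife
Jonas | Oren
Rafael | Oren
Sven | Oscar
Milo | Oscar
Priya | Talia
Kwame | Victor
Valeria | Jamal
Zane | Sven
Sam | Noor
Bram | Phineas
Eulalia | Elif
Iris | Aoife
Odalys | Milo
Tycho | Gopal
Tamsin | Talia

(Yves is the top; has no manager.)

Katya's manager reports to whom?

Katya reports to Gideon, and Gideon reports to Phineas. So Katya's skip-level manager is Phineas.

Phineas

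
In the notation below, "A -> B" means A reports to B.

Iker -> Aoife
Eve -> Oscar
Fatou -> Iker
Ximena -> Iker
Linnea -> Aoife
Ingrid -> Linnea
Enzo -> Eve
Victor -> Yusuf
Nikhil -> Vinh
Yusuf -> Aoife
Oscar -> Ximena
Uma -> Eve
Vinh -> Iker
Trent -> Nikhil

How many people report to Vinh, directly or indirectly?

2

Vinh directly manages Nikhil. Under Nikhil: Trent (1). That's 2 in total.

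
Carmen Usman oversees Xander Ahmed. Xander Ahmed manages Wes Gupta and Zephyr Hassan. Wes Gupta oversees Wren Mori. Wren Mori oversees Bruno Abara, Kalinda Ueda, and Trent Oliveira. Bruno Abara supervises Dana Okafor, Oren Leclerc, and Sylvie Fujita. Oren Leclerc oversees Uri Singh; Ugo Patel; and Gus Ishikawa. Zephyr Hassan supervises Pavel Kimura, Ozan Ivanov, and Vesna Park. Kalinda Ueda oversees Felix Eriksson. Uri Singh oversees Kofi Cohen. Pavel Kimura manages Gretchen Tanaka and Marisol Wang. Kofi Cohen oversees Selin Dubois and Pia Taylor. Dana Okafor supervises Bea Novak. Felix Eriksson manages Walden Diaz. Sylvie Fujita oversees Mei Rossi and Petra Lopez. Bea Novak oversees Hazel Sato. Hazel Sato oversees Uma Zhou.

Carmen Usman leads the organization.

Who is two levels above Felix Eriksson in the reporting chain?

Wren Mori

Felix Eriksson reports to Kalinda Ueda, and Kalinda Ueda reports to Wren Mori. So Felix Eriksson's skip-level manager is Wren Mori.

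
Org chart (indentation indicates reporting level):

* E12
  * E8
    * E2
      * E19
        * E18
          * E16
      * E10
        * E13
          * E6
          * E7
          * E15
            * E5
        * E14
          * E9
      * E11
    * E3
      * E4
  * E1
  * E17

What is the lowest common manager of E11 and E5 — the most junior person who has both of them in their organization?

E11's chain of managers is E2, E8, E12. E5's chain of managers is E15, E13, E10, E2, E8, E12. The first manager that appears in both chains is E2.

E2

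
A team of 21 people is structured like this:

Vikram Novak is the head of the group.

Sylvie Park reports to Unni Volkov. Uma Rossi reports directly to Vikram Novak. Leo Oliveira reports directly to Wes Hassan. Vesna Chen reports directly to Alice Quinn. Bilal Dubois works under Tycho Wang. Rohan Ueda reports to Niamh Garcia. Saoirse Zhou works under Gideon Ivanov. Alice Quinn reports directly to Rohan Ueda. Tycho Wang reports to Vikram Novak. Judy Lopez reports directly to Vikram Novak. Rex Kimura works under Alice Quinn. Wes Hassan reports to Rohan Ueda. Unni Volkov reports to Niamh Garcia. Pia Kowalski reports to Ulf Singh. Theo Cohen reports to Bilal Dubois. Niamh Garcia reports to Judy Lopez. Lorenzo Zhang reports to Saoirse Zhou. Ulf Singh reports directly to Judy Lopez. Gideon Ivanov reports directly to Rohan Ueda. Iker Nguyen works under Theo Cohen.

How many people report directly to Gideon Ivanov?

Gideon Ivanov directly manages Saoirse Zhou. That is 1 direct report.

1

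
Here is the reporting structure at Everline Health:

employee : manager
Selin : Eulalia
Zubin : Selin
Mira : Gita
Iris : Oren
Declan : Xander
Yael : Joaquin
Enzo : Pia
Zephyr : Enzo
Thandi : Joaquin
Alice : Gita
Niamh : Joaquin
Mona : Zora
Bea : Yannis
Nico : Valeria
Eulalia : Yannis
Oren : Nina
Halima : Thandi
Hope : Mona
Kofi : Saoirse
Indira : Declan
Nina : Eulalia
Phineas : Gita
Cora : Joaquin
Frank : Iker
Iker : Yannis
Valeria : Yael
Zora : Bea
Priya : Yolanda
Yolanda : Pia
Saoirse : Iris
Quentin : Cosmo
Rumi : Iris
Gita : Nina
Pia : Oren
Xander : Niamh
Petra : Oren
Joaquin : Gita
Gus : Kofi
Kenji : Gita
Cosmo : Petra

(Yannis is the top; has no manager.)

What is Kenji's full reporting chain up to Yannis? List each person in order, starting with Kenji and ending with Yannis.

Kenji -> Gita -> Nina -> Eulalia -> Yannis

Kenji reports to Gita. Gita reports to Nina. Nina reports to Eulalia. Eulalia reports to Yannis. Yannis is at the top.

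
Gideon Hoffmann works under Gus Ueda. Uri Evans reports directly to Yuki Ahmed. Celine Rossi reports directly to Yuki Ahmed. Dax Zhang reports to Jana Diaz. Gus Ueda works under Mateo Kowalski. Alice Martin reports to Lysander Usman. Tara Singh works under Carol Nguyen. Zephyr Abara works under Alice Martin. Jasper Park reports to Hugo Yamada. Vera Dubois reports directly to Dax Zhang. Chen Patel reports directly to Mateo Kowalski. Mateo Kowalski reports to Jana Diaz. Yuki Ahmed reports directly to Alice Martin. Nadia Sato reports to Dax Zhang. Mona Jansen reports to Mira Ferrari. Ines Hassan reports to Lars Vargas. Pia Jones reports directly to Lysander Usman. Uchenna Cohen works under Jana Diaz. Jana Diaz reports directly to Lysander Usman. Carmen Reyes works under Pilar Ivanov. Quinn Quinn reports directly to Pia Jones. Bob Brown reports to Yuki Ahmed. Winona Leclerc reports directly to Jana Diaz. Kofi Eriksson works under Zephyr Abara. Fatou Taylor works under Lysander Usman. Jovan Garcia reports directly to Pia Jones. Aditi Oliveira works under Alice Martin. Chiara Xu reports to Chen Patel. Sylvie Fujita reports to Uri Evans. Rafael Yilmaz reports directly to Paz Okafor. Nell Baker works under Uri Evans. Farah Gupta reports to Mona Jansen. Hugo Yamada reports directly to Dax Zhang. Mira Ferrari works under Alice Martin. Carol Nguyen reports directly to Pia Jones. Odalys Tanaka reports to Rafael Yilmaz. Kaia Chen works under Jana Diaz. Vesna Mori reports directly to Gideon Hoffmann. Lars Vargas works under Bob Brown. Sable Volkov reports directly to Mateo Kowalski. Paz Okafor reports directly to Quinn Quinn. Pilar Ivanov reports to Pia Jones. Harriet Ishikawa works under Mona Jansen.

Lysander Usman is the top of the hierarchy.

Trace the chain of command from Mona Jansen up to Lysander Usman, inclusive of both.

Mona Jansen -> Mira Ferrari -> Alice Martin -> Lysander Usman

Mona Jansen reports to Mira Ferrari. Mira Ferrari reports to Alice Martin. Alice Martin reports to Lysander Usman. Lysander Usman is at the top.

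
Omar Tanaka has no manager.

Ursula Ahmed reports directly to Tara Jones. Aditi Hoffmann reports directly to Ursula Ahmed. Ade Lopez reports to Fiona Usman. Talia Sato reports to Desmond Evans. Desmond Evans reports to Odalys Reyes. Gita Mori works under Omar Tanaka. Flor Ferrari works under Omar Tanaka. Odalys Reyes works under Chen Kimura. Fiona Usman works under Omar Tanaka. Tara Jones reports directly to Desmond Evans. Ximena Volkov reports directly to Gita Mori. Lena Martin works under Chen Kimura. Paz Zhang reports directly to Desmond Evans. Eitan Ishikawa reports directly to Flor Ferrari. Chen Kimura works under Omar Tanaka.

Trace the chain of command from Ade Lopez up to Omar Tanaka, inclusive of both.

Ade Lopez reports to Fiona Usman. Fiona Usman reports to Omar Tanaka. Omar Tanaka is at the top.

Ade Lopez -> Fiona Usman -> Omar Tanaka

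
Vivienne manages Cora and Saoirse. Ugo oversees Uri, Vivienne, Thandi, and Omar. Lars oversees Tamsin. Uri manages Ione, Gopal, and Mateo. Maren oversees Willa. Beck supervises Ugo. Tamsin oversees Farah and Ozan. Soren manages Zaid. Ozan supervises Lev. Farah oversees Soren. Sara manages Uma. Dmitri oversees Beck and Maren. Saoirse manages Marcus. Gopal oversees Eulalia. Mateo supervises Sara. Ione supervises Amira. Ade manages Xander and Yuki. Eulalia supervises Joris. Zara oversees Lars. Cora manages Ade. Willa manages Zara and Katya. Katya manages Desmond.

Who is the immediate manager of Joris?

Joris reports directly to Eulalia.

Eulalia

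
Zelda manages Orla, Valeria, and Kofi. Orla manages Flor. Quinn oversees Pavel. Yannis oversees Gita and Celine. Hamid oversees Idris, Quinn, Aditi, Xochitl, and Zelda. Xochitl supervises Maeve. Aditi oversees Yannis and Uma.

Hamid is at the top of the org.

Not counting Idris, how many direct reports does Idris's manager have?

4

Idris reports to Hamid. Hamid's other direct reports are Quinn, Zelda, Aditi, Xochitl — 4 peers.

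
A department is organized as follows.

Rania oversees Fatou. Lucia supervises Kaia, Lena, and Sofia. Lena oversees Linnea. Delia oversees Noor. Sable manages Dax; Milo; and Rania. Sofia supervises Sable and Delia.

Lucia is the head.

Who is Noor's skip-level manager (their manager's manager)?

Noor reports to Delia, and Delia reports to Sofia. So Noor's skip-level manager is Sofia.

Sofia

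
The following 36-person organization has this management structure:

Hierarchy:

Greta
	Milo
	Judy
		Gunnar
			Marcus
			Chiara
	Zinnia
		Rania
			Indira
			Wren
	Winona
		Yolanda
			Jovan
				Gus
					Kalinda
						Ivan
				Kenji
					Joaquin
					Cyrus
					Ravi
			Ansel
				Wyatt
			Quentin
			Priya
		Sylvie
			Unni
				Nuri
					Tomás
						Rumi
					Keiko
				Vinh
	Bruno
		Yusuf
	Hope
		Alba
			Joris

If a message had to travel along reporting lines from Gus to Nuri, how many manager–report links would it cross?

6

Gus is 3 levels below Winona, and Nuri is 3 levels below Winona (their lowest common manager). The shortest path runs up from Gus to Winona and back down to Nuri: 3 + 3 = 6 links.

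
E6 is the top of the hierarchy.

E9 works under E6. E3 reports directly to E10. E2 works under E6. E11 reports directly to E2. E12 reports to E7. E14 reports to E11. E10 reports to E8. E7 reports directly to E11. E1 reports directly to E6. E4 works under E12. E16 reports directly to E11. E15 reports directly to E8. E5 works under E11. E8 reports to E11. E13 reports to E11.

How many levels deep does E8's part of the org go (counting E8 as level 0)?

2

The longest chain under E8 runs E8 → E10 → E3, which is 2 levels below E8.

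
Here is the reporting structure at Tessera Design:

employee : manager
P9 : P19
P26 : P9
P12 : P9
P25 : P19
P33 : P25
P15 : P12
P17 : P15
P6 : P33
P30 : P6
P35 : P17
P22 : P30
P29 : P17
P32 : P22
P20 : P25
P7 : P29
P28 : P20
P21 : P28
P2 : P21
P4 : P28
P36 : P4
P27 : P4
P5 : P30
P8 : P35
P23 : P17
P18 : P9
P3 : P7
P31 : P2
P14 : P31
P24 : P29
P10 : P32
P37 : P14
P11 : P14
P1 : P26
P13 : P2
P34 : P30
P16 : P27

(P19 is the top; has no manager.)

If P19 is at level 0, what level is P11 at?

Chain from P11 up to P19: P11 → P14 → P31 → P2 → P21 → P28 → P20 → P25 → P19. That is 8 steps up, so P11 is 8 levels below P19.

8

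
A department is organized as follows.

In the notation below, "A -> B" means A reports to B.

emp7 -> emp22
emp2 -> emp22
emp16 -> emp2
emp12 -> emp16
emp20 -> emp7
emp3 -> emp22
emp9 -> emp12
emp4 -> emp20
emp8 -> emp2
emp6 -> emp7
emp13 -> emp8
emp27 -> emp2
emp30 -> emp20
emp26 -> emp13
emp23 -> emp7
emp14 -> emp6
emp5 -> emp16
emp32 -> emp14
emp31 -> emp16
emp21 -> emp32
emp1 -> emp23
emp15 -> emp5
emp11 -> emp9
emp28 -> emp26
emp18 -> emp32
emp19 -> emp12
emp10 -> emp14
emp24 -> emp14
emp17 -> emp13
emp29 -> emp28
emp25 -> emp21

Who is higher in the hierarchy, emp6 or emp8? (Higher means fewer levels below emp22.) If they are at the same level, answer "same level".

same level

Both emp6 and emp8 are 2 levels below emp22.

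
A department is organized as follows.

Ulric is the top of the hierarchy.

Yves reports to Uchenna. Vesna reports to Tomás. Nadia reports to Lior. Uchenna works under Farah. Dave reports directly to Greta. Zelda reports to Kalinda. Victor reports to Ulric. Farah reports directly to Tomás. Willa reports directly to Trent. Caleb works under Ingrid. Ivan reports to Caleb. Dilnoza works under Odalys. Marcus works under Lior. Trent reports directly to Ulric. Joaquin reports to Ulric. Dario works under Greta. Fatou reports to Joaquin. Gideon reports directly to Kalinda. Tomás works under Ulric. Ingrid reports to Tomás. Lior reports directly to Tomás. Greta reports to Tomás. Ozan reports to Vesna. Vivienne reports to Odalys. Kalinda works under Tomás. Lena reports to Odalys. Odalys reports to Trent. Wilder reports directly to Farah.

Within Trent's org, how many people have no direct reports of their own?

4

The people in Trent's organization with no one reporting to them are Dilnoza, Lena, Vivienne, Willa. That is 4.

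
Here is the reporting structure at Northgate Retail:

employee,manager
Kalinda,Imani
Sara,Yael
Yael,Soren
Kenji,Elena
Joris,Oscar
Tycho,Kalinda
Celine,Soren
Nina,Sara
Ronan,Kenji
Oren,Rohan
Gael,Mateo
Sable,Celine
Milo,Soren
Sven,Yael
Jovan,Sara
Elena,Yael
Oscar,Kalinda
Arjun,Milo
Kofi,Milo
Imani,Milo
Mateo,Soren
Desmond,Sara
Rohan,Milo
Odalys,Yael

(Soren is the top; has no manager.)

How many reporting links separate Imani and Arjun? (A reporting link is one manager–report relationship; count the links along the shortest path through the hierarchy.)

2

Imani is 1 level below Milo, and Arjun is 1 level below Milo (their lowest common manager). The shortest path runs up from Imani to Milo and back down to Arjun: 1 + 1 = 2 links.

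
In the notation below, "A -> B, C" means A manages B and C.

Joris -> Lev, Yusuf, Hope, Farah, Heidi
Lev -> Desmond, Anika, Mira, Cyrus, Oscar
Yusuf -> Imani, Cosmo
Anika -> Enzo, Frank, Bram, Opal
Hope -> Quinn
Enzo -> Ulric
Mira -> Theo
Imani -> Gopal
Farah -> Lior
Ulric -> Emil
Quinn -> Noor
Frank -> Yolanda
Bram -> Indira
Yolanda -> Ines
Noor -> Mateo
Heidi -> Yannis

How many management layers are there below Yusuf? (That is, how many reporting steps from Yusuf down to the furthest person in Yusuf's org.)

The longest chain under Yusuf runs Yusuf → Imani → Gopal, which is 2 levels below Yusuf.

2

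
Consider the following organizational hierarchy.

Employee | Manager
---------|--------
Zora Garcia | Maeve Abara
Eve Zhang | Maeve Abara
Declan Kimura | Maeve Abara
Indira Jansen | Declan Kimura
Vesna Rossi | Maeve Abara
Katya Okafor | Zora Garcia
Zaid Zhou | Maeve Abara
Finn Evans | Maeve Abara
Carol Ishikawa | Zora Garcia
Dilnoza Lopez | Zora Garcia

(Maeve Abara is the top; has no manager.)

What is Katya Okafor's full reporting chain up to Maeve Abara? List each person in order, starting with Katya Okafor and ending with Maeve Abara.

Katya Okafor reports to Zora Garcia. Zora Garcia reports to Maeve Abara. Maeve Abara is at the top.

Katya Okafor -> Zora Garcia -> Maeve Abara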